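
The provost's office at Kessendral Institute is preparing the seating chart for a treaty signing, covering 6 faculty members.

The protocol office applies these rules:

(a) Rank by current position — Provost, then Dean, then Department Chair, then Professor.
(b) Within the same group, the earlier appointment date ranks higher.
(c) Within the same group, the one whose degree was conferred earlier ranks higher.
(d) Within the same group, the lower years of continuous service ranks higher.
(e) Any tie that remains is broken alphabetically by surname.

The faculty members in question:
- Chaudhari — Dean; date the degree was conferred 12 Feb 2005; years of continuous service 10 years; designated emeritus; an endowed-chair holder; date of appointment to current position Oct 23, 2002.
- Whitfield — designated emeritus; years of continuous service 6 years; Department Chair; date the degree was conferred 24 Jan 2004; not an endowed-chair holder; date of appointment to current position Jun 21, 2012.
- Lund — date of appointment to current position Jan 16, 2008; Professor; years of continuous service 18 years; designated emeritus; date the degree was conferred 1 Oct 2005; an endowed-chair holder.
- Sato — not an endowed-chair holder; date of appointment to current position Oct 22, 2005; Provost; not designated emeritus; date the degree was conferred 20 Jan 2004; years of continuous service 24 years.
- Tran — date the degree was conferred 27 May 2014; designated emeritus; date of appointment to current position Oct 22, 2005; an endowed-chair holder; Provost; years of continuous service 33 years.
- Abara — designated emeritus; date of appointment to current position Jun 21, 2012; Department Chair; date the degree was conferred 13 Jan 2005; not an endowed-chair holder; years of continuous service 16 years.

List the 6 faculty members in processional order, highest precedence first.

By current position: Sato and Tran (Provost); then Chaudhari (Dean); then Whitfield and Abara (Department Chair); then Lund (Professor).
Sato and Tran both have date of appointment to current position Oct 22, 2005, so the next rule applies.
Among Sato and Tran, by date the degree was conferred (earlier first): Sato (20 Jan 2004) before Tran (27 May 2014).
Whitfield and Abara both have date of appointment to current position Jun 21, 2012, so the next rule applies.
Among Whitfield and Abara, by date the degree was conferred (earlier first): Whitfield (24 Jan 2004) before Abara (13 Jan 2005).
Full order: Sato, Tran, Chaudhari, Whitfield, Abara, Lund.

Sato, Tran, Chaudhari, Whitfield, Abara, Lund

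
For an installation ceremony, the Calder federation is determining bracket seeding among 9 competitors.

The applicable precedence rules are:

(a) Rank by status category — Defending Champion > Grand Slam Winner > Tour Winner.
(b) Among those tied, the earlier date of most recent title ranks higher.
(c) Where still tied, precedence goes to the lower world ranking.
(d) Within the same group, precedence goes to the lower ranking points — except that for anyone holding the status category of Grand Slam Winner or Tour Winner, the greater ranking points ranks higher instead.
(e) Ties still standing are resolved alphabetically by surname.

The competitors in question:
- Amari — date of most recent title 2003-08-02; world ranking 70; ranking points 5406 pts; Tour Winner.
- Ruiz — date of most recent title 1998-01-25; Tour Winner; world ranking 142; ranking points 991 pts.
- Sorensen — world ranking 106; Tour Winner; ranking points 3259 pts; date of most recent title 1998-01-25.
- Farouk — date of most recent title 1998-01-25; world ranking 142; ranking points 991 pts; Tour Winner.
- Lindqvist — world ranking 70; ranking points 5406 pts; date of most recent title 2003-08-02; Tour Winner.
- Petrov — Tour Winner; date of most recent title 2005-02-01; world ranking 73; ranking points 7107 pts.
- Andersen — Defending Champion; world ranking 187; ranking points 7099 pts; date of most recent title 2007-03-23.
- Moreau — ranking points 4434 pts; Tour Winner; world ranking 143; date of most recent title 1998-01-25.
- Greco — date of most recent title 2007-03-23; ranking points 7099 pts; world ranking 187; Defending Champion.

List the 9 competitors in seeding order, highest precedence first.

Andersen, Greco, Sorensen, Farouk, Ruiz, Moreau, Amari, Lindqvist, Petrov

By status category: Andersen and Greco (Defending Champion); then Sorensen, Farouk, Ruiz, Moreau, Amari, Lindqvist and Petrov (Tour Winner).
Andersen and Greco both have date of most recent title 2007-03-23, so the next rule applies.
Andersen and Greco both have world ranking 187, so the next rule applies.
Andersen and Greco both have ranking points 7099 pts, so the next rule applies.
Among Andersen and Greco, alphabetically by surname: Andersen before Greco.
Among Sorensen, Farouk, Ruiz, Moreau, Amari, Lindqvist and Petrov, by date of most recent title (earlier first): Sorensen, Farouk, Ruiz and Moreau (1998-01-25) before Amari and Lindqvist (2003-08-02) before Petrov (2005-02-01).
Among Sorensen, Farouk, Ruiz and Moreau, by world ranking (lower first): Sorensen (106) before Farouk and Ruiz (142) before Moreau (143).
Farouk and Ruiz both have ranking points 991 pts, so the next rule applies.
Among Farouk and Ruiz, alphabetically by surname: Farouk before Ruiz.
Amari and Lindqvist both have world ranking 70, so the next rule applies.
Amari and Lindqvist both have ranking points 5406 pts, so the next rule applies.
Among Amari and Lindqvist, alphabetically by surname: Amari before Lindqvist.
Full order: Andersen, Greco, Sorensen, Farouk, Ruiz, Moreau, Amari, Lindqvist, Petrov.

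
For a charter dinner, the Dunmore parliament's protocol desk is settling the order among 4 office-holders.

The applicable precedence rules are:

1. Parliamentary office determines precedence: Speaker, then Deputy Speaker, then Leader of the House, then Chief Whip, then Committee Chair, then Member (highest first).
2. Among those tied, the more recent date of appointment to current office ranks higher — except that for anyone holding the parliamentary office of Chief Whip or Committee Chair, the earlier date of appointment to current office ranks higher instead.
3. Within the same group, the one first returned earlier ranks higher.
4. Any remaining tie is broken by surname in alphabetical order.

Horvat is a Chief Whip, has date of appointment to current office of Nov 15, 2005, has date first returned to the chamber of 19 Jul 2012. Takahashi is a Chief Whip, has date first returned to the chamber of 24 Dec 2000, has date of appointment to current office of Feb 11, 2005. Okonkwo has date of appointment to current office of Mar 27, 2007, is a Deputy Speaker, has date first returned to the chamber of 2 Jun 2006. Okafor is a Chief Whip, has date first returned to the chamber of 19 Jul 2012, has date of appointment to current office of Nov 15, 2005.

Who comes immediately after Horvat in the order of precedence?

Okafor

By parliamentary office: Okonkwo (Deputy Speaker); then Takahashi, Horvat and Okafor (Chief Whip).
Among Takahashi, Horvat and Okafor, by date of appointment to current office (earlier first) (reversed rule for this group): Takahashi (Feb 11, 2005) before Horvat and Okafor (Nov 15, 2005).
Horvat and Okafor both have date first returned to the chamber 19 Jul 2012, so the next rule applies.
Among Horvat and Okafor, alphabetically by surname: Horvat before Okafor.
Order: Okonkwo, Takahashi, Horvat, Okafor.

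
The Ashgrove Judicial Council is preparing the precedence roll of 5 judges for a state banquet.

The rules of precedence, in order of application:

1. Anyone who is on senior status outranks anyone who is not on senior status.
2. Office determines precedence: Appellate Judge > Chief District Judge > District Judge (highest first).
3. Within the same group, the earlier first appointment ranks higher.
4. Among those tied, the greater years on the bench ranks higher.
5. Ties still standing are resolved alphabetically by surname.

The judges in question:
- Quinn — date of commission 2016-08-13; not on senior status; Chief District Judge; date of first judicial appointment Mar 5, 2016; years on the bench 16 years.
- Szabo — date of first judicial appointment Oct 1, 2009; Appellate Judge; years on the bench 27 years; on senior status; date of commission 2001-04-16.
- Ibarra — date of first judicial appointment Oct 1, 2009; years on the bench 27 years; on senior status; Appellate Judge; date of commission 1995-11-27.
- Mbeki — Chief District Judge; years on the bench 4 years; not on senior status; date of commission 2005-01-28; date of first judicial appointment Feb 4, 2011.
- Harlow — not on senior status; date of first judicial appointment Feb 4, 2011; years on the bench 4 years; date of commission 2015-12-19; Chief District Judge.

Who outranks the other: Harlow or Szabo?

Szabo

By the first rule: Ibarra and Szabo (both on senior status); then Harlow, Mbeki and Quinn (each not on senior status).
Ibarra and Szabo are each Appellate Judge, so the next rule applies.
Ibarra and Szabo both have date of first judicial appointment Oct 1, 2009, so the next rule applies.
Ibarra and Szabo both have years on the bench 27 years, so the next rule applies.
Among Ibarra and Szabo, alphabetically by surname: Ibarra before Szabo.
Harlow, Mbeki and Quinn are each Chief District Judge, so the next rule applies.
Among Harlow, Mbeki and Quinn, by date of first judicial appointment (earlier first): Harlow and Mbeki (Feb 4, 2011) before Quinn (Mar 5, 2016).
Harlow and Mbeki both have years on the bench 4 years, so the next rule applies.
Among Harlow and Mbeki, alphabetically by surname: Harlow before Mbeki.
So Szabo takes precedence.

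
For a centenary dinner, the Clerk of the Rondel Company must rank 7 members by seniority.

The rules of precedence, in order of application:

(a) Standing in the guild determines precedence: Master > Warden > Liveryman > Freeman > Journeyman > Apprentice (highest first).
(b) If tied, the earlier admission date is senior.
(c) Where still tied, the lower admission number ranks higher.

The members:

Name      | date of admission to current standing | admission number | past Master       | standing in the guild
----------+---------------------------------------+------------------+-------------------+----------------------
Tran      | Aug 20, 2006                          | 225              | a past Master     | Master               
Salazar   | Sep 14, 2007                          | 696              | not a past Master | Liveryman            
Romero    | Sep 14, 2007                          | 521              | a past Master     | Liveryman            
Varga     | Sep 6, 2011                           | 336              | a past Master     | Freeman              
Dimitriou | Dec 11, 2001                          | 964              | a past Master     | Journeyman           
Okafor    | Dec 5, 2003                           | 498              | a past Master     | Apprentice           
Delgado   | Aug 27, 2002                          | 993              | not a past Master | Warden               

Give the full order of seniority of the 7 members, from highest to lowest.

By standing in the guild: Tran (Master); then Delgado (Warden); then Romero and Salazar (Liveryman); then Varga (Freeman); then Dimitriou (Journeyman); then Okafor (Apprentice).
Romero and Salazar both have date of admission to current standing Sep 14, 2007, so the next rule applies.
Among Romero and Salazar, by admission number (lower first): Romero (521) before Salazar (696).
Full order: Tran, Delgado, Romero, Salazar, Varga, Dimitriou, Okafor.

Tran, Delgado, Romero, Salazar, Varga, Dimitriou, Okafor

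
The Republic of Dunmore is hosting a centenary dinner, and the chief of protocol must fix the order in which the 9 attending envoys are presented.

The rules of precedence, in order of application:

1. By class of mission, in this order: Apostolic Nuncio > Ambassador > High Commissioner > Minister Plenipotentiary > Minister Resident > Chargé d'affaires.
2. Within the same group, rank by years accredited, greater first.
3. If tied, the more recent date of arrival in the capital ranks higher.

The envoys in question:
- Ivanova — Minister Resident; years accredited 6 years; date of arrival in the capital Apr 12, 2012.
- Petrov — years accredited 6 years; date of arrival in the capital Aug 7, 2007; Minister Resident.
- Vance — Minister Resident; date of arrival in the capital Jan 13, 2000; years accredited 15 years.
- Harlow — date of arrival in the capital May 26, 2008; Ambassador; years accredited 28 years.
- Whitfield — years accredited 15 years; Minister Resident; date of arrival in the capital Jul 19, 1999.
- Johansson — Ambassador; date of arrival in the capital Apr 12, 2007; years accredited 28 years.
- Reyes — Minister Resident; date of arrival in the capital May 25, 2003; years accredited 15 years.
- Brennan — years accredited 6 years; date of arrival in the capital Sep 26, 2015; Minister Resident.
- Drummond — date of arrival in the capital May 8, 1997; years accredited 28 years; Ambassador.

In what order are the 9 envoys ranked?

By class of mission: Harlow, Johansson and Drummond (Ambassador); then Reyes, Vance, Whitfield, Brennan, Ivanova and Petrov (Minister Resident).
Harlow, Johansson and Drummond all have years accredited 28 years, so the next rule applies.
Among Harlow, Johansson and Drummond, by date of arrival in the capital (later first): Harlow (May 26, 2008) before Johansson (Apr 12, 2007) before Drummond (May 8, 1997).
Among Reyes, Vance, Whitfield, Brennan, Ivanova and Petrov, by years accredited (higher first): Reyes, Vance and Whitfield (15 years) before Brennan, Ivanova and Petrov (6 years).
Among Reyes, Vance and Whitfield, by date of arrival in the capital (later first): Reyes (May 25, 2003) before Vance (Jan 13, 2000) before Whitfield (Jul 19, 1999).
Among Brennan, Ivanova and Petrov, by date of arrival in the capital (later first): Brennan (Sep 26, 2015) before Ivanova (Apr 12, 2012) before Petrov (Aug 7, 2007).
Full order: Harlow, Johansson, Drummond, Reyes, Vance, Whitfield, Brennan, Ivanova, Petrov.

Harlow, Johansson, Drummond, Reyes, Vance, Whitfield, Brennan, Ivanova, Petrov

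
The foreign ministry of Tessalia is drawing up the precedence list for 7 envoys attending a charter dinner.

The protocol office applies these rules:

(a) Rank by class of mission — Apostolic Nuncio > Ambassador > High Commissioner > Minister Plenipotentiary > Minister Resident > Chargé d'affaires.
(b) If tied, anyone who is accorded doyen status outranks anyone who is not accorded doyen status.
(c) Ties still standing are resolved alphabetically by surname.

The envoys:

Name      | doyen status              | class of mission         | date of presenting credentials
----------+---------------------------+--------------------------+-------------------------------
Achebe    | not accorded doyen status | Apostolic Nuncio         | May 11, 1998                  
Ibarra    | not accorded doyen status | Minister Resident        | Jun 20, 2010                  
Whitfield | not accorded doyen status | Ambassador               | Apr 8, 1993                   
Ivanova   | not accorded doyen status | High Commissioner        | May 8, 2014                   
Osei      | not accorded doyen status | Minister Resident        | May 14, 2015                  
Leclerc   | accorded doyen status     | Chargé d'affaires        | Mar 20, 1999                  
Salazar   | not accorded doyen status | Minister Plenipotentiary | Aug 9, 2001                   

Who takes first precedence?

Achebe

By class of mission: Achebe (Apostolic Nuncio); then Whitfield (Ambassador); then Ivanova (High Commissioner); then Salazar (Minister Plenipotentiary); then Ibarra and Osei (Minister Resident); then Leclerc (Chargé d'affaires).
Ibarra and Osei are each not accorded doyen status, so the next rule applies.
Among Ibarra and Osei, alphabetically by surname: Ibarra before Osei.
Order: Achebe, Whitfield, Ivanova, Salazar, Ibarra, Osei, Leclerc.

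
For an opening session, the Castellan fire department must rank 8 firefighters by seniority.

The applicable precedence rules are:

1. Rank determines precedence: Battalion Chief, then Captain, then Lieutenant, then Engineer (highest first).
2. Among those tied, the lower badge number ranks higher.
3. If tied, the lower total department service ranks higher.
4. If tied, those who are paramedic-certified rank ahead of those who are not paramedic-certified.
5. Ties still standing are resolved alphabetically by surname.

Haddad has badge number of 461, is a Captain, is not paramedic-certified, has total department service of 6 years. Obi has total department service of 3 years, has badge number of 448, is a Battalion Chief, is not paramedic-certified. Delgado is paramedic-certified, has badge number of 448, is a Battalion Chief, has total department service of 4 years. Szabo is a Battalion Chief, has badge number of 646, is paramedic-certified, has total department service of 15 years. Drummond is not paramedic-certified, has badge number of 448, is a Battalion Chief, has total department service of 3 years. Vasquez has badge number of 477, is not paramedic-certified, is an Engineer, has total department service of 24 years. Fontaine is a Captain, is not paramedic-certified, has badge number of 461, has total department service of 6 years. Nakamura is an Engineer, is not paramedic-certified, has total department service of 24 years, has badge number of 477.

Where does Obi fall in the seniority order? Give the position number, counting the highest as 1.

2

By rank: Drummond, Obi, Delgado and Szabo (Battalion Chief); then Fontaine and Haddad (Captain); then Nakamura and Vasquez (Engineer).
Among Drummond, Obi, Delgado and Szabo, by badge number (lower first): Drummond, Obi and Delgado (448) before Szabo (646).
Among Drummond, Obi and Delgado, by total department service (lower first): Drummond and Obi (3 years) before Delgado (4 years).
Drummond and Obi are each not paramedic-certified, so the next rule applies.
Among Drummond and Obi, alphabetically by surname: Drummond before Obi.
Fontaine and Haddad both have badge number 461, so the next rule applies.
Fontaine and Haddad both have total department service 6 years, so the next rule applies.
Fontaine and Haddad are each not paramedic-certified, so the next rule applies.
Among Fontaine and Haddad, alphabetically by surname: Fontaine before Haddad.
Nakamura and Vasquez both have badge number 477, so the next rule applies.
Nakamura and Vasquez both have total department service 24 years, so the next rule applies.
Nakamura and Vasquez are each not paramedic-certified, so the next rule applies.
Among Nakamura and Vasquez, alphabetically by surname: Nakamura before Vasquez.
Order: Drummond, Obi, Delgado, Szabo, Fontaine, Haddad, Nakamura, Vasquez. So position 2.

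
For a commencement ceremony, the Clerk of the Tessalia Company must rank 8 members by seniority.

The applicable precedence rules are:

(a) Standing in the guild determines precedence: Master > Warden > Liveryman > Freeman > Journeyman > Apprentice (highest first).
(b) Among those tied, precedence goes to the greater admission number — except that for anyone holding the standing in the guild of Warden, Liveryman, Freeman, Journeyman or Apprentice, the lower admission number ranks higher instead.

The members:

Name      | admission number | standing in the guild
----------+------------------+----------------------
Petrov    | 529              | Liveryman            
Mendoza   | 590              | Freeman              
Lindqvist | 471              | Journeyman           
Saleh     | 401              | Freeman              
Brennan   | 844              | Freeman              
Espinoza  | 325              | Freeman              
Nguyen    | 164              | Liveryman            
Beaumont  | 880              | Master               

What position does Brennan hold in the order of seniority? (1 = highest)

By standing in the guild: Beaumont (Master); then Nguyen and Petrov (Liveryman); then Espinoza, Saleh, Mendoza and Brennan (Freeman); then Lindqvist (Journeyman).
Among Nguyen and Petrov, by admission number (lower first) (reversed rule for this group): Nguyen (164) before Petrov (529).
Among Espinoza, Saleh, Mendoza and Brennan, by admission number (lower first) (reversed rule for this group): Espinoza (325) before Saleh (401) before Mendoza (590) before Brennan (844).
Order: Beaumont, Nguyen, Petrov, Espinoza, Saleh, Mendoza, Brennan, Lindqvist. So position 7.

7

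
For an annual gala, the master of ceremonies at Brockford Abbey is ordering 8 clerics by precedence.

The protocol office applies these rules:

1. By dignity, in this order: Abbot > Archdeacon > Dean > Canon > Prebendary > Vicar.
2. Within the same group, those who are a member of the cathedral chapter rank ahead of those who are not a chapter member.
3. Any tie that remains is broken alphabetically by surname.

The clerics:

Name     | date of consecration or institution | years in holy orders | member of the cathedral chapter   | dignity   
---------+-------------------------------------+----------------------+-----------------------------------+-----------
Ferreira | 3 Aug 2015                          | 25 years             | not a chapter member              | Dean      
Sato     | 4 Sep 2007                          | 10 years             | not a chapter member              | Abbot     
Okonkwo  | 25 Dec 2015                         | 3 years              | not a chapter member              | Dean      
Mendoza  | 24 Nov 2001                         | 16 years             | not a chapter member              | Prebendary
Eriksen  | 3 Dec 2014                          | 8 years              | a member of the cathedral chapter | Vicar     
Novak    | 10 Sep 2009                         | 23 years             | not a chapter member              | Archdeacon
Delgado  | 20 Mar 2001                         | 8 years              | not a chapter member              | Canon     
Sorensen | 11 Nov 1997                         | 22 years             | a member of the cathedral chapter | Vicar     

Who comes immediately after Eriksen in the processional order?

Sorensen

By dignity: Sato (Abbot); then Novak (Archdeacon); then Ferreira and Okonkwo (Dean); then Delgado (Canon); then Mendoza (Prebendary); then Eriksen and Sorensen (Vicar).
Ferreira and Okonkwo are each not a chapter member, so the next rule applies.
Among Ferreira and Okonkwo, alphabetically by surname: Ferreira before Okonkwo.
Eriksen and Sorensen are each a member of the cathedral chapter, so the next rule applies.
Among Eriksen and Sorensen, alphabetically by surname: Eriksen before Sorensen.
Order: Sato, Novak, Ferreira, Okonkwo, Delgado, Mendoza, Eriksen, Sorensen.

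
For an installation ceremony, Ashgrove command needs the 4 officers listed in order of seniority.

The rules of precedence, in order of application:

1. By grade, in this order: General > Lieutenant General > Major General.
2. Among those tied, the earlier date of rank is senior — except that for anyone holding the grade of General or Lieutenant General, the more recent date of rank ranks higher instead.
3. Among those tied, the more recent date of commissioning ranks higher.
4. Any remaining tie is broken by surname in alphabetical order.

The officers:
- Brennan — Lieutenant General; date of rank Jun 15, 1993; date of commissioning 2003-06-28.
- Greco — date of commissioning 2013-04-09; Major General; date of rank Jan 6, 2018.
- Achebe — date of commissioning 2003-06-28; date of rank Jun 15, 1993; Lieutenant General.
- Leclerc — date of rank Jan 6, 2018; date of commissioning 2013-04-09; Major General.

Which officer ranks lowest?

Leclerc

By grade: Achebe and Brennan (Lieutenant General); then Greco and Leclerc (Major General).
Achebe and Brennan both have date of rank Jun 15, 1993, so the next rule applies.
Achebe and Brennan both have date of commissioning 2003-06-28, so the next rule applies.
Among Achebe and Brennan, alphabetically by surname: Achebe before Brennan.
Greco and Leclerc both have date of rank Jan 6, 2018, so the next rule applies.
Greco and Leclerc both have date of commissioning 2013-04-09, so the next rule applies.
Among Greco and Leclerc, alphabetically by surname: Greco before Leclerc.
Order: Achebe, Brennan, Greco, Leclerc.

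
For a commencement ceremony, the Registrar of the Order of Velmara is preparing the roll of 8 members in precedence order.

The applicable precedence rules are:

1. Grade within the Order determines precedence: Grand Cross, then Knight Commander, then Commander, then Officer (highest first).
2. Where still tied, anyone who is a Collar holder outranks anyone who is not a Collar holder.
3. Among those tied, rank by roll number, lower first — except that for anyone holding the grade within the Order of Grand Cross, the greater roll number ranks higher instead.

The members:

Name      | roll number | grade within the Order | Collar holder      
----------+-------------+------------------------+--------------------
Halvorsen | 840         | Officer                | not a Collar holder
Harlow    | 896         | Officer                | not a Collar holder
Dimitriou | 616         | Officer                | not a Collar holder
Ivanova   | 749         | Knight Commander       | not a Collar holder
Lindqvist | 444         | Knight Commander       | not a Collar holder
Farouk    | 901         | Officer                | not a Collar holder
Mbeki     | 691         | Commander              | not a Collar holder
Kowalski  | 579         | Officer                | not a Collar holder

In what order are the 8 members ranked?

By grade within the Order: Lindqvist and Ivanova (Knight Commander); then Mbeki (Commander); then Kowalski, Dimitriou, Halvorsen, Harlow and Farouk (Officer).
Lindqvist and Ivanova are each not a Collar holder, so the next rule applies.
Among Lindqvist and Ivanova, by roll number (lower first): Lindqvist (444) before Ivanova (749).
Kowalski, Dimitriou, Halvorsen, Harlow and Farouk are each not a Collar holder, so the next rule applies.
Among Kowalski, Dimitriou, Halvorsen, Harlow and Farouk, by roll number (lower first): Kowalski (579) before Dimitriou (616) before Halvorsen (840) before Harlow (896) before Farouk (901).
Full order: Lindqvist, Ivanova, Mbeki, Kowalski, Dimitriou, Halvorsen, Harlow, Farouk.

Lindqvist, Ivanova, Mbeki, Kowalski, Dimitriou, Halvorsen, Harlow, Farouk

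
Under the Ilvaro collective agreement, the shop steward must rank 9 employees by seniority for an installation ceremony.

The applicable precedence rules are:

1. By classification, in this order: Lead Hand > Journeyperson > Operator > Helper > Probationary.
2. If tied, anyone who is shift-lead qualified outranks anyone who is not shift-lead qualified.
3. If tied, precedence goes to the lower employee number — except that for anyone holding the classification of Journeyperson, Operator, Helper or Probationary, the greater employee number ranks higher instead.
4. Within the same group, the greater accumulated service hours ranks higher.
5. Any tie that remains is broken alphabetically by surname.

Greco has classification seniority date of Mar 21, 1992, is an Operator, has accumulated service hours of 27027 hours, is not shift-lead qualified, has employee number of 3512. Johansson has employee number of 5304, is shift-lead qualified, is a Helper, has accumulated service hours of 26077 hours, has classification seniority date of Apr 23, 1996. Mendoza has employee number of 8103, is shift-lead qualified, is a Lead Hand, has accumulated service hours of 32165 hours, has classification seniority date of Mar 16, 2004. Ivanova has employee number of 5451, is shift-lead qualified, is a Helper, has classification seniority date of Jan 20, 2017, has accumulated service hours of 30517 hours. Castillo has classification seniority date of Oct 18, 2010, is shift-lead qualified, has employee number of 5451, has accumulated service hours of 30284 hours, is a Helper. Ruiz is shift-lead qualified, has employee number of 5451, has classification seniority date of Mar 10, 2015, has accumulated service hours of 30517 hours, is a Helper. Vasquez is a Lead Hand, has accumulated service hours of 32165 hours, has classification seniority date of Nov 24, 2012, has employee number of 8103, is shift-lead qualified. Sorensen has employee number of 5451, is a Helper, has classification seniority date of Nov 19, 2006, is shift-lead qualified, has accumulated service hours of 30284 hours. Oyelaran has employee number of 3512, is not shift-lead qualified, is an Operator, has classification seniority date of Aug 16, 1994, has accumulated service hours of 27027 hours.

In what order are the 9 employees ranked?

Mendoza, Vasquez, Greco, Oyelaran, Ivanova, Ruiz, Castillo, Sorensen, Johansson

By classification: Mendoza and Vasquez (Lead Hand); then Greco and Oyelaran (Operator); then Ivanova, Ruiz, Castillo, Sorensen and Johansson (Helper).
Mendoza and Vasquez are each shift-lead qualified, so the next rule applies.
Mendoza and Vasquez both have employee number 8103, so the next rule applies.
Mendoza and Vasquez both have accumulated service hours 32165 hours, so the next rule applies.
Among Mendoza and Vasquez, alphabetically by surname: Mendoza before Vasquez.
Greco and Oyelaran are each not shift-lead qualified, so the next rule applies.
Greco and Oyelaran both have employee number 3512, so the next rule applies.
Greco and Oyelaran both have accumulated service hours 27027 hours, so the next rule applies.
Among Greco and Oyelaran, alphabetically by surname: Greco before Oyelaran.
Ivanova, Ruiz, Castillo, Sorensen and Johansson are each shift-lead qualified, so the next rule applies.
Among Ivanova, Ruiz, Castillo, Sorensen and Johansson, by employee number (higher first) (reversed rule for this group): Ivanova, Ruiz, Castillo and Sorensen (5451) before Johansson (5304).
Among Ivanova, Ruiz, Castillo and Sorensen, by accumulated service hours (higher first): Ivanova and Ruiz (30517 hours) before Castillo and Sorensen (30284 hours).
Among Ivanova and Ruiz, alphabetically by surname: Ivanova before Ruiz.
Among Castillo and Sorensen, alphabetically by surname: Castillo before Sorensen.
Full order: Mendoza, Vasquez, Greco, Oyelaran, Ivanova, Ruiz, Castillo, Sorensen, Johansson.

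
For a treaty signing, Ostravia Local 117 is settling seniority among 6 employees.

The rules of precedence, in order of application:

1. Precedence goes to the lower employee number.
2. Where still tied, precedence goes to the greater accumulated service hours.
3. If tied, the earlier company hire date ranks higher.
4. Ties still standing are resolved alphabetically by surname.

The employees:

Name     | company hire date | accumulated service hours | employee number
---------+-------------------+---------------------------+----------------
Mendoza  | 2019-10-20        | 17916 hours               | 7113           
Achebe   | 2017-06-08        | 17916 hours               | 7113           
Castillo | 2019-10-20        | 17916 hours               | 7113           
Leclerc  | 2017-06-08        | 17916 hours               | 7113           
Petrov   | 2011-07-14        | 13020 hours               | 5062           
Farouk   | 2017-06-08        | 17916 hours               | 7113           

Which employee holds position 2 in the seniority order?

Achebe

By employee number (lower first): Petrov (5062); then Achebe, Farouk, Leclerc, Castillo and Mendoza (each 7113).
Achebe, Farouk, Leclerc, Castillo and Mendoza all have accumulated service hours 17916 hours, so the next rule applies.
Among Achebe, Farouk, Leclerc, Castillo and Mendoza, by company hire date (earlier first): Achebe, Farouk and Leclerc (2017-06-08) before Castillo and Mendoza (2019-10-20).
Among Achebe, Farouk and Leclerc, alphabetically by surname: Achebe before Farouk before Leclerc.
Among Castillo and Mendoza, alphabetically by surname: Castillo before Mendoza.
Order: Petrov, Achebe, Farouk, Leclerc, Castillo, Mendoza.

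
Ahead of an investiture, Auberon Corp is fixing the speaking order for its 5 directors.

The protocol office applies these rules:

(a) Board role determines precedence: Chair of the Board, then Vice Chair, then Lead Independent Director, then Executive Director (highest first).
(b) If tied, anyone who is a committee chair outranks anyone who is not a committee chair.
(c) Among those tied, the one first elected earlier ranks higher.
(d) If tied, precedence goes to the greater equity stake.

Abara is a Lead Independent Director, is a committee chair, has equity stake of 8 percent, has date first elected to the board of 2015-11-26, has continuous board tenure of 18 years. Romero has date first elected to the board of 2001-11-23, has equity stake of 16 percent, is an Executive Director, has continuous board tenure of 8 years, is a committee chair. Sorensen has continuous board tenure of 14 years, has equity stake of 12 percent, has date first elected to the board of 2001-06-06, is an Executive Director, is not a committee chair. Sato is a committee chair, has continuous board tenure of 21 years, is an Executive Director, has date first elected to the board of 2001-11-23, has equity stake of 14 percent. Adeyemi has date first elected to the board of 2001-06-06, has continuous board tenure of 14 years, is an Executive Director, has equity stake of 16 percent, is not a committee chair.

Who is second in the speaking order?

Romero

By board role: Abara (Lead Independent Director); then Romero, Sato, Adeyemi and Sorensen (Executive Director).
Among Romero, Sato, Adeyemi and Sorensen, a committee chair before not a committee chair: Romero and Sato (a committee chair) before Adeyemi and Sorensen (not a committee chair).
Romero and Sato both have date first elected to the board 2001-11-23, so the next rule applies.
Among Romero and Sato, by equity stake (higher first): Romero (16 percent) before Sato (14 percent).
Adeyemi and Sorensen both have date first elected to the board 2001-06-06, so the next rule applies.
Among Adeyemi and Sorensen, by equity stake (higher first): Adeyemi (16 percent) before Sorensen (12 percent).
Order: Abara, Romero, Sato, Adeyemi, Sorensen.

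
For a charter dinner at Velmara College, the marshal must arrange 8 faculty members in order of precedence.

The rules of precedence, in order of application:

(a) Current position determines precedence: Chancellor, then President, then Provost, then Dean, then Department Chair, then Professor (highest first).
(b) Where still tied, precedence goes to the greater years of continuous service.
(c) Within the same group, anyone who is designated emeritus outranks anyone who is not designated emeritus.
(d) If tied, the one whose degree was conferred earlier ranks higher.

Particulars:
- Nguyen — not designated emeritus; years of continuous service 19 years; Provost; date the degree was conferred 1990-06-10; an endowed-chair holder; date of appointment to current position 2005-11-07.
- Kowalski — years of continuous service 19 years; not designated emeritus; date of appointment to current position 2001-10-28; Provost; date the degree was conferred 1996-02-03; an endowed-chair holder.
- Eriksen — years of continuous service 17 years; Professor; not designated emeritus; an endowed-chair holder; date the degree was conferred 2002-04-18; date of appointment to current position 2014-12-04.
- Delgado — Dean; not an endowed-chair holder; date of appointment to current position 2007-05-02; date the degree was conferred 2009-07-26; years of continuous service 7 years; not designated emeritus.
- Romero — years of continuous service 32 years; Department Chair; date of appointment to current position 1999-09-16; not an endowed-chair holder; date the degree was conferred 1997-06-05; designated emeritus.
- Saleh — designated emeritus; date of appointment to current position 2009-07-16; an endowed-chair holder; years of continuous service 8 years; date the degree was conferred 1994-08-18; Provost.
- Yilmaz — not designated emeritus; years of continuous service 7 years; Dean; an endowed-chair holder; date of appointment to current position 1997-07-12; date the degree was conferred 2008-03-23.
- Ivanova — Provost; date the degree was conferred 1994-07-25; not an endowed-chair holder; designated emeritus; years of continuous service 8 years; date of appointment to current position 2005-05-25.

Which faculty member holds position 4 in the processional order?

By current position: Nguyen, Kowalski, Ivanova and Saleh (Provost); then Yilmaz and Delgado (Dean); then Romero (Department Chair); then Eriksen (Professor).
Among Nguyen, Kowalski, Ivanova and Saleh, by years of continuous service (higher first): Nguyen and Kowalski (19 years) before Ivanova and Saleh (8 years).
Nguyen and Kowalski are each not designated emeritus, so the next rule applies.
Among Nguyen and Kowalski, by date the degree was conferred (earlier first): Nguyen (1990-06-10) before Kowalski (1996-02-03).
Ivanova and Saleh are each designated emeritus, so the next rule applies.
Among Ivanova and Saleh, by date the degree was conferred (earlier first): Ivanova (1994-07-25) before Saleh (1994-08-18).
Yilmaz and Delgado both have years of continuous service 7 years, so the next rule applies.
Yilmaz and Delgado are each not designated emeritus, so the next rule applies.
Among Yilmaz and Delgado, by date the degree was conferred (earlier first): Yilmaz (2008-03-23) before Delgado (2009-07-26).
Order: Nguyen, Kowalski, Ivanova, Saleh, Yilmaz, Delgado, Romero, Eriksen.

Saleh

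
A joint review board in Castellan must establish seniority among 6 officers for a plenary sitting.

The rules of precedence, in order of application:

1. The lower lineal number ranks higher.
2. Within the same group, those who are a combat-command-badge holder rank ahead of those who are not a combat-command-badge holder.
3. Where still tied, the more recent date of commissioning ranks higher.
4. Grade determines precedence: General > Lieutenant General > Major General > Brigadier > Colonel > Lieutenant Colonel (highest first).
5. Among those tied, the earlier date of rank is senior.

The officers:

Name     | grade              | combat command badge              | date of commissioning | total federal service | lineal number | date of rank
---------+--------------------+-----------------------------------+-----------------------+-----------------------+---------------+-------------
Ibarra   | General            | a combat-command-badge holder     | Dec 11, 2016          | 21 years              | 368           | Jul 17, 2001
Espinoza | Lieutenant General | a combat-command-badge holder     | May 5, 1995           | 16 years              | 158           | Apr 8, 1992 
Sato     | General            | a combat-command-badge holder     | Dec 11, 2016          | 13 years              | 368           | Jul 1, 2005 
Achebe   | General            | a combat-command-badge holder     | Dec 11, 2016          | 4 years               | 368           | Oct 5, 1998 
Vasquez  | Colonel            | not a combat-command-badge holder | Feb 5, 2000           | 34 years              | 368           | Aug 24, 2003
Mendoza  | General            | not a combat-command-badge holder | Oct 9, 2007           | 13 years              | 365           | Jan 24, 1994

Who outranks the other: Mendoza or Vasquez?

Mendoza

By lineal number (lower first): Espinoza (158); then Mendoza (365); then Achebe, Ibarra, Sato and Vasquez (each 368).
Among Achebe, Ibarra, Sato and Vasquez, a combat-command-badge holder before not a combat-command-badge holder: Achebe, Ibarra and Sato (a combat-command-badge holder) before Vasquez (not a combat-command-badge holder).
Achebe, Ibarra and Sato all have date of commissioning Dec 11, 2016, so the next rule applies.
Achebe, Ibarra and Sato are each General, so the next rule applies.
Among Achebe, Ibarra and Sato, by date of rank (earlier first): Achebe (Oct 5, 1998) before Ibarra (Jul 17, 2001) before Sato (Jul 1, 2005).
So Mendoza takes precedence.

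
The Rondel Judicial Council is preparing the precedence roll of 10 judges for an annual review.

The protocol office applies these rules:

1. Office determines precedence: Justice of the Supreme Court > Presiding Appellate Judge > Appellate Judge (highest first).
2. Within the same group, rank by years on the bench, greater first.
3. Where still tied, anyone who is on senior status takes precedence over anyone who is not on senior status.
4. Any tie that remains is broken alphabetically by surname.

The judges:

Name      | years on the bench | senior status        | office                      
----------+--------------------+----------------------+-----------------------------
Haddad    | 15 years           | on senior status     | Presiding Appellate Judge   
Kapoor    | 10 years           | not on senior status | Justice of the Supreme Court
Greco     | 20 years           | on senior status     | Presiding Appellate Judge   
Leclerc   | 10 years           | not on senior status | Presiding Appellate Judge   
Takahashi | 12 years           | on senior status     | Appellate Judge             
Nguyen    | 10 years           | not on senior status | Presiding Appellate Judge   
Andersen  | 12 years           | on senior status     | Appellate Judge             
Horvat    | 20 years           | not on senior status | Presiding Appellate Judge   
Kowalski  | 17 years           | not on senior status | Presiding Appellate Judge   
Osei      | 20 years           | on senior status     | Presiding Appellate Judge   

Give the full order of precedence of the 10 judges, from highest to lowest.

Kapoor, Greco, Osei, Horvat, Kowalski, Haddad, Leclerc, Nguyen, Andersen, Takahashi

By office: Kapoor (Justice of the Supreme Court); then Greco, Osei, Horvat, Kowalski, Haddad, Leclerc and Nguyen (Presiding Appellate Judge); then Andersen and Takahashi (Appellate Judge).
Among Greco, Osei, Horvat, Kowalski, Haddad, Leclerc and Nguyen, by years on the bench (higher first): Greco, Osei and Horvat (20 years) before Kowalski (17 years) before Haddad (15 years) before Leclerc and Nguyen (10 years).
Among Greco, Osei and Horvat, on senior status before not on senior status: Greco and Osei (on senior status) before Horvat (not on senior status).
Among Greco and Osei, alphabetically by surname: Greco before Osei.
Leclerc and Nguyen are each not on senior status, so the next rule applies.
Among Leclerc and Nguyen, alphabetically by surname: Leclerc before Nguyen.
Andersen and Takahashi both have years on the bench 12 years, so the next rule applies.
Andersen and Takahashi are each on senior status, so the next rule applies.
Among Andersen and Takahashi, alphabetically by surname: Andersen before Takahashi.
Full order: Kapoor, Greco, Osei, Horvat, Kowalski, Haddad, Leclerc, Nguyen, Andersen, Takahashi.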